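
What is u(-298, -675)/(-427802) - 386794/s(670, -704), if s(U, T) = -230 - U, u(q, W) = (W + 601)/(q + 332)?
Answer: 351626403587/818171325 ≈ 429.77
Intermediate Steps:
u(q, W) = (601 + W)/(332 + q)
u(-298, -675)/(-427802) - 386794/s(670, -704) = ((601 - 675)/(332 - 298))/(-427802) - 386794/(-230 - 1*670) = (-74/34)*(-1/427802) - 386794/(-230 - 670) = ((1/34)*(-74))*(-1/427802) - 386794/(-900) = -37/17*(-1/427802) - 386794*(-1/900) = 37/7272634 + 193397/450 = 351626403587/818171325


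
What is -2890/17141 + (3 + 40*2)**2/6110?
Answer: 100426449/104731510 ≈ 0.95889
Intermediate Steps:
-2890/17141 + (3 + 40*2)**2/6110 = -2890*1/17141 + (3 + 80)**2*(1/6110) = -2890/17141 + 83**2*(1/6110) = -2890/17141 + 6889*(1/6110) = -2890/17141 + 6889/6110 = 100426449/104731510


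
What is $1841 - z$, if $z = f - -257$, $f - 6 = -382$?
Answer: $1960$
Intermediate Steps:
$f = -376$ ($f = 6 - 382 = -376$)
$z = -119$ ($z = -376 - -257 = -376 + 257 = -119$)
$1841 - z = 1841 - -119 = 1841 + 119 = 1960$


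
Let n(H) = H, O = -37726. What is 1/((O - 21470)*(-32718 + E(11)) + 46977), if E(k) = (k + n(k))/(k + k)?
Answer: 1/1936762509 ≈ 5.1633e-10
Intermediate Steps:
E(k) = 1 (E(k) = (k + k)/(k + k) = (2*k)/((2*k)) = (2*k)*(1/(2*k)) = 1)
1/((O - 21470)*(-32718 + E(11)) + 46977) = 1/((-37726 - 21470)*(-32718 + 1) + 46977) = 1/(-59196*(-32717) + 46977) = 1/(1936715532 + 46977) = 1/1936762509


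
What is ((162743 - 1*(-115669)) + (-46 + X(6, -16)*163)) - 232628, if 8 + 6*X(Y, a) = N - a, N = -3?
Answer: 275243/6 ≈ 45874.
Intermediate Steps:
X(Y, a) = -11/6 - a/6 (X(Y, a) = -4/3 + (-3 - a)/6 = -4/3 + (-½ - a/6) = -11/6 - a/6)
((162743 - 1*(-115669)) + (-46 + X(6, -16)*163)) - 232628 = ((162743 - 1*(-115669)) + (-46 + (-11/6 - ⅙*(-16))*163)) - 232628 = ((162743 + 115669) + (-46 + (-11/6 + 8/3)*163)) - 232628 = (278412 + (-46 + (⅚)*163)) - 232628 = (278412 + (-46 + 815/6)) - 232628 = (278412 + 539/6) - 232628 = 1671011/6 - 232628 = 275243/6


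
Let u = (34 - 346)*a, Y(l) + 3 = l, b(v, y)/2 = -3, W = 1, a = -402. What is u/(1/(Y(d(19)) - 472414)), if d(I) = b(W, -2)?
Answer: -59253182352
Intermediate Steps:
b(v, y) = -6 (b(v, y) = 2*(-3) = -6)
d(I) = -6
Y(l) = -3 + l
u = 125424 (u = (34 - 346)*(-402) = -312*(-402) = 125424)
u/(1/(Y(d(19)) - 472414)) = 125424/(1/((-3 - 6) - 472414)) = 125424/(1/(-9 - 472414)) = 125424/(1/(-472423)) = 125424/(-1/472423) = 125424*(-472423) = -59253182352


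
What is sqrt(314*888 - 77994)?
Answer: sqrt(200838) ≈ 448.15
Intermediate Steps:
sqrt(314*888 - 77994) = sqrt(278832 - 77994) = sqrt(200838)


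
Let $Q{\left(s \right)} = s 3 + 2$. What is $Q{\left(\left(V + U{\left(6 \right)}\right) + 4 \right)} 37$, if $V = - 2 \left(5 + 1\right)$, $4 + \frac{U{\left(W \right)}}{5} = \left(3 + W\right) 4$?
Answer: $16946$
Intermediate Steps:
$U{\left(W \right)} = 40 + 20 W$ ($U{\left(W \right)} = -20 + 5 \left(3 + W\right) 4 = -20 + 5 \left(12 + 4 W\right) = -20 + \left(60 + 20 W\right) = 40 + 20 W$)
$V = -12$ ($V = \left(-2\right) 6 = -12$)
$Q{\left(s \right)} = 2 + 3 s$ ($Q{\left(s \right)} = 3 s + 2 = 2 + 3 s$)
$Q{\left(\left(V + U{\left(6 \right)}\right) + 4 \right)} 37 = \left(2 + 3 \left(\left(-12 + \left(40 + 20 \cdot 6\right)\right) + 4\right)\right) 37 = \left(2 + 3 \left(\left(-12 + \left(40 + 120\right)\right) + 4\right)\right) 37 = \left(2 + 3 \left(\left(-12 + 160\right) + 4\right)\right) 37 = \left(2 + 3 \left(148 + 4\right)\right) 37 = \left(2 + 3 \cdot 152\right) 37 = \left(2 + 456\right) 37 = 458 \cdot 37 = 16946$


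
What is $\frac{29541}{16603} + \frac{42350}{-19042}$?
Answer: $- \frac{70308664}{158077163} \approx -0.44477$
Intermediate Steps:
$\frac{29541}{16603} + \frac{42350}{-19042} = 29541 \cdot \frac{1}{16603} + 42350 \left(- \frac{1}{19042}\right) = \frac{29541}{16603} - \frac{21175}{9521} = - \frac{70308664}{158077163}$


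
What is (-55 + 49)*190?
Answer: -1140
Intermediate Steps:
(-55 + 49)*190 = -6*190 = -1140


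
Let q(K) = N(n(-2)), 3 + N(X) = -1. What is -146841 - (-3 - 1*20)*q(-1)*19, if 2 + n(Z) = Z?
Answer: -148589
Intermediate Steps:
n(Z) = -2 + Z
N(X) = -4 (N(X) = -3 - 1 = -4)
q(K) = -4
-146841 - (-3 - 1*20)*q(-1)*19 = -146841 - (-3 - 1*20)*(-4)*19 = -146841 - (-3 - 20)*(-4)*19 = -146841 - (-23*(-4))*19 = -146841 - 92*19 = -146841 - 1*1748 = -146841 - 1748 = -148589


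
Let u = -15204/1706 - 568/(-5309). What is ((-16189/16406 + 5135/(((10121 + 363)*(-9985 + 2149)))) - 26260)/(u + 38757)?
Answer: -80143249909278794805661/118251697390143810682800 ≈ -0.67773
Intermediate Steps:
u = -39874514/4528577 (u = -15204*1/1706 - 568*(-1/5309) = -7602/853 + 568/5309 = -39874514/4528577 ≈ -8.8051)
((-16189/16406 + 5135/(((10121 + 363)*(-9985 + 2149)))) - 26260)/(u + 38757) = ((-16189/16406 + 5135/(((10121 + 363)*(-9985 + 2149)))) - 26260)/(-39874514/4528577 + 38757) = ((-16189*1/16406 + 5135/((10484*(-7836)))) - 26260)/(175474184275/4528577) = ((-16189/16406 + 5135/(-82152624)) - 26260)*(4528577/175474184275) = ((-16189/16406 + 5135*(-1/82152624)) - 26260)*(4528577/175474184275) = ((-16189/16406 - 5135/82152624) - 26260)*(4528577/175474184275) = (-665026537373/673897974672 - 26260)*(4528577/175474184275) = -17697225841424093/673897974672*4528577/175474184275 = -80143249909278794805661/118251697390143810682800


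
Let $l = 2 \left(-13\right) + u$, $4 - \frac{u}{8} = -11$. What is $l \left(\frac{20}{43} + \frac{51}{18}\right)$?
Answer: $\frac{39997}{129} \approx 310.05$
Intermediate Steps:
$u = 120$ ($u = 32 - -88 = 32 + 88 = 120$)
$l = 94$ ($l = 2 \left(-13\right) + 120 = -26 + 120 = 94$)
$l \left(\frac{20}{43} + \frac{51}{18}\right) = 94 \left(\frac{20}{43} + \frac{51}{18}\right) = 94 \left(20 \cdot \frac{1}{43} + 51 \cdot \frac{1}{18}\right) = 94 \left(\frac{20}{43} + \frac{17}{6}\right) = 94 \cdot \frac{851}{258} = \frac{39997}{129}$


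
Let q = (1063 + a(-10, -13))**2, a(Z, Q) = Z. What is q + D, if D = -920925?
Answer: 187884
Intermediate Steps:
q = 1108809 (q = (1063 - 10)**2 = 1053**2 = 1108809)
q + D = 1108809 - 920925 = 187884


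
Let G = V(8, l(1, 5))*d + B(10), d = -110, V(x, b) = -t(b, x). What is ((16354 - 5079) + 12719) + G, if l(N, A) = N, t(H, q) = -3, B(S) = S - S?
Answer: 23664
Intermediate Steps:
B(S) = 0
V(x, b) = 3 (V(x, b) = -1*(-3) = 3)
G = -330 (G = 3*(-110) + 0 = -330 + 0 = -330)
((16354 - 5079) + 12719) + G = ((16354 - 5079) + 12719) - 330 = (11275 + 12719) - 330 = 23994 - 330 = 23664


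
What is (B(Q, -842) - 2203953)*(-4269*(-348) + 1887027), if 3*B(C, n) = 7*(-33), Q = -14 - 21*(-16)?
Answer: -7433397535170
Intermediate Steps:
Q = 322 (Q = -14 + 336 = 322)
B(C, n) = -77 (B(C, n) = (7*(-33))/3 = (1/3)*(-231) = -77)
(B(Q, -842) - 2203953)*(-4269*(-348) + 1887027) = (-77 - 2203953)*(-4269*(-348) + 1887027) = -2204030*(1485612 + 1887027) = -2204030*3372639 = -7433397535170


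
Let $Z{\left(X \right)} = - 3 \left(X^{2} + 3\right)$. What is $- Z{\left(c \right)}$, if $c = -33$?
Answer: $3276$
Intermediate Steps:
$Z{\left(X \right)} = -9 - 3 X^{2}$ ($Z{\left(X \right)} = - 3 \left(3 + X^{2}\right) = -9 - 3 X^{2}$)
$- Z{\left(c \right)} = - (-9 - 3 \left(-33\right)^{2}) = - (-9 - 3267) = \left(-1\right) \left(-3276\right) = 3276$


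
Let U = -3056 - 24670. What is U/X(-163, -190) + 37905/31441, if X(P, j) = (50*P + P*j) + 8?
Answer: -3218913/358867574 ≈ -0.0089696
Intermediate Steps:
U = -27726
X(P, j) = 8 + 50*P + P*j
U/X(-163, -190) + 37905/31441 = -27726/(8 + 50*(-163) - 163*(-190)) + 37905/31441 = -27726/(8 - 8150 + 30970) + 37905*(1/31441) = -27726/22828 + 37905/31441 = -27726*1/22828 + 37905/31441 = -13863/11414 + 37905/31441 = -3218913/358867574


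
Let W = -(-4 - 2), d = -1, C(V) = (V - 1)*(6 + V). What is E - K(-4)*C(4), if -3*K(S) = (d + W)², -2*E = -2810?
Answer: 1655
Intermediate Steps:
E = 1405 (E = -½*(-2810) = 1405)
C(V) = (-1 + V)*(6 + V)
W = 6 (W = -1*(-6) = 6)
K(S) = -25/3 (K(S) = -(-1 + 6)²/3 = -⅓*5² = -⅓*25 = -25/3)
E - K(-4)*C(4) = 1405 - (-25)*(-6 + 4² + 5*4)/3 = 1405 - (-25)*(-6 + 16 + 20)/3 = 1405 - (-25)*30/3 = 1405 - 1*(-250) = 1405 + 250 = 1655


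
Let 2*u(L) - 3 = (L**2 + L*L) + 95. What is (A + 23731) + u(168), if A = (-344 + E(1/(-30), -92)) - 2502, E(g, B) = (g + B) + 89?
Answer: 1474649/30 ≈ 49155.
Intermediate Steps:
u(L) = 49 + L**2 (u(L) = 3/2 + ((L**2 + L*L) + 95)/2 = 3/2 + ((L**2 + L**2) + 95)/2 = 3/2 + (2*L**2 + 95)/2 = 3/2 + (95 + 2*L**2)/2 = 3/2 + (95/2 + L**2) = 49 + L**2)
E(g, B) = 89 + B + g (E(g, B) = (B + g) + 89 = 89 + B + g)
A = -85471/30 (A = (-344 + (89 - 92 + 1/(-30))) - 2502 = (-344 + (89 - 92 - 1/30)) - 2502 = (-344 - 91/30) - 2502 = -10411/30 - 2502 = -85471/30 ≈ -2849.0)
(A + 23731) + u(168) = (-85471/30 + 23731) + (49 + 168**2) = 626459/30 + (49 + 28224) = 626459/30 + 28273 = 1474649/30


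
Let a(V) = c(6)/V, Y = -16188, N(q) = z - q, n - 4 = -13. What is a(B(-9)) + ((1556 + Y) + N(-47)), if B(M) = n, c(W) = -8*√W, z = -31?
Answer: -14616 + 8*√6/9 ≈ -14614.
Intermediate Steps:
n = -9 (n = 4 - 13 = -9)
N(q) = -31 - q
B(M) = -9
a(V) = -8*√6/V (a(V) = (-8*√6)/V = -8*√6/V)
a(B(-9)) + ((1556 + Y) + N(-47)) = -8*√6/(-9) + ((1556 - 16188) + (-31 - 1*(-47))) = -8*√6*(-⅑) + (-14632 + (-31 + 47)) = 8*√6/9 + (-14632 + 16) = 8*√6/9 - 14616 = -14616 + 8*√6/9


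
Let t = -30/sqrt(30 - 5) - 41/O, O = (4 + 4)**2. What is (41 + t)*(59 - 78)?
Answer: -41781/64 ≈ -652.83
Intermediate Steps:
O = 64 (O = 8**2 = 64)
t = -425/64 (t = -30/sqrt(30 - 5) - 41/64 = -30/(sqrt(25)) - 41*1/64 = -30/5 - 41/64 = -30*1/5 - 41/64 = -6 - 41/64 = -425/64 ≈ -6.6406)
(41 + t)*(59 - 78) = (41 - 425/64)*(59 - 78) = (2199/64)*(-19) = -41781/64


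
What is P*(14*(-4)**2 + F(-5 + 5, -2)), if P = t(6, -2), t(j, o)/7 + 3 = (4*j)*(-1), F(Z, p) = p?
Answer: -41958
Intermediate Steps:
t(j, o) = -21 - 28*j (t(j, o) = -21 + 7*((4*j)*(-1)) = -21 + 7*(-4*j) = -21 - 28*j)
P = -189 (P = -21 - 28*6 = -21 - 168 = -189)
P*(14*(-4)**2 + F(-5 + 5, -2)) = -189*(14*(-4)**2 - 2) = -189*(14*16 - 2) = -189*(224 - 2) = -189*222 = -41958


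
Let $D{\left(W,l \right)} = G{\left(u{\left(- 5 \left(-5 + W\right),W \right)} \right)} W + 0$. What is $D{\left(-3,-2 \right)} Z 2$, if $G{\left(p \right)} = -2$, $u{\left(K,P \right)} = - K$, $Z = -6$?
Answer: $-72$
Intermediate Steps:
$D{\left(W,l \right)} = - 2 W$ ($D{\left(W,l \right)} = - 2 W + 0 = - 2 W$)
$D{\left(-3,-2 \right)} Z 2 = \left(-2\right) \left(-3\right) \left(-6\right) 2 = 6 \left(-6\right) 2 = \left(-36\right) 2 = -72$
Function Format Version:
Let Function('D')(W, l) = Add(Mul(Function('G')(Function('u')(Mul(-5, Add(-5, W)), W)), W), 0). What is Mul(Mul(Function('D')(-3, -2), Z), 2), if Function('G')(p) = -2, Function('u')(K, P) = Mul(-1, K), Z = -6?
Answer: -72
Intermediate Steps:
Function('D')(W, l) = Mul(-2, W) (Function('D')(W, l) = Add(Mul(-2, W), 0) = Mul(-2, W))
Mul(Mul(Function('D')(-3, -2), Z), 2) = Mul(Mul(Mul(-2, -3), -6), 2) = Mul(Mul(6, -6), 2) = Mul(-36, 2) = -72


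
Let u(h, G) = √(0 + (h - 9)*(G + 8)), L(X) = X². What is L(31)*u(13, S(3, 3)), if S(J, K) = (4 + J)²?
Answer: 1922*√57 ≈ 14511.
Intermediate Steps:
u(h, G) = √((-9 + h)*(8 + G)) (u(h, G) = √(0 + (-9 + h)*(8 + G)) = √((-9 + h)*(8 + G)))
L(31)*u(13, S(3, 3)) = 31²*√(-72 - 9*(4 + 3)² + 8*13 + (4 + 3)²*13) = 961*√(-72 - 9*7² + 104 + 7²*13) = 961*√(-72 - 9*49 + 104 + 49*13) = 961*√(-72 - 441 + 104 + 637) = 961*√228 = 961*(2*√57) = 1922*√57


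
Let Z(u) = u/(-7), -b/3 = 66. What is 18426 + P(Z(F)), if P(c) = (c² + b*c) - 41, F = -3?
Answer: 896716/49 ≈ 18300.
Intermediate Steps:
b = -198 (b = -3*66 = -198)
Z(u) = -u/7 (Z(u) = u*(-⅐) = -u/7)
P(c) = -41 + c² - 198*c (P(c) = (c² - 198*c) - 41 = -41 + c² - 198*c)
18426 + P(Z(F)) = 18426 + (-41 + (-⅐*(-3))² - (-198)*(-3)/7) = 18426 + (-41 + (3/7)² - 198*3/7) = 18426 + (-41 + 9/49 - 594/7) = 18426 - 6158/49 = 896716/49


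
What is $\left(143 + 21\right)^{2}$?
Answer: $26896$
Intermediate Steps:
$\left(143 + 21\right)^{2} = 164^{2} = 26896$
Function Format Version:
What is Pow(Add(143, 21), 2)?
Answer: 26896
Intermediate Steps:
Pow(Add(143, 21), 2) = Pow(164, 2) = 26896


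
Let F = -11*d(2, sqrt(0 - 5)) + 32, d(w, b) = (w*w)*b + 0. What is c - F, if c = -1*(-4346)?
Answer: 4314 + 44*I*sqrt(5) ≈ 4314.0 + 98.387*I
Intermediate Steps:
c = 4346
d(w, b) = b*w**2 (d(w, b) = w**2*b + 0 = b*w**2 + 0 = b*w**2)
F = 32 - 44*I*sqrt(5) (F = -11*sqrt(0 - 5)*2**2 + 32 = -11*sqrt(-5)*4 + 32 = -11*I*sqrt(5)*4 + 32 = -44*I*sqrt(5) + 32 = 32 - 44*I*sqrt(5) ≈ 32.0 - 98.387*I)
c - F = 4346 - (32 - 44*I*sqrt(5)) = 4346 + (-32 + 44*I*sqrt(5)) = 4314 + 44*I*sqrt(5)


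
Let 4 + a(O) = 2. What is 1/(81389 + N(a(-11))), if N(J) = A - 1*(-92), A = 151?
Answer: 1/81632 ≈ 1.2250e-5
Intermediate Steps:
a(O) = -2 (a(O) = -4 + 2 = -2)
N(J) = 243 (N(J) = 151 - 1*(-92) = 151 + 92 = 243)
1/(81389 + N(a(-11))) = 1/(81389 + 243) = 1/81632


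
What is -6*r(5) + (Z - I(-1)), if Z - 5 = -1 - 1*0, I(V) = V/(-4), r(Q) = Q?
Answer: -105/4 ≈ -26.250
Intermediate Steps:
I(V) = -V/4 (I(V) = V*(-¼) = -V/4)
Z = 4 (Z = 5 + (-1 - 1*0) = 5 + (-1 + 0) = 5 - 1 = 4)
-6*r(5) + (Z - I(-1)) = -6*5 + (4 - (-1)*(-1)/4) = -30 + (4 - 1*¼) = -30 + (4 - ¼) = -30 + 15/4 = -105/4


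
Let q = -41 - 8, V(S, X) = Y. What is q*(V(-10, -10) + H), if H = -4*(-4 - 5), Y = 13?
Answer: -2401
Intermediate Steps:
V(S, X) = 13
H = 36 (H = -4*(-9) = 36)
q = -49
q*(V(-10, -10) + H) = -49*(13 + 36) = -49*49 = -2401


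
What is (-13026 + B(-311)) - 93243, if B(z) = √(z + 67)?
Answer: -106269 + 2*I*√61 ≈ -1.0627e+5 + 15.62*I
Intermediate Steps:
B(z) = √(67 + z)
(-13026 + B(-311)) - 93243 = (-13026 + √(67 - 311)) - 93243 = (-13026 + √(-244)) - 93243 = (-13026 + 2*I*√61) - 93243 = -106269 + 2*I*√61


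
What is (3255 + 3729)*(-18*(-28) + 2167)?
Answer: 18654264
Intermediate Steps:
(3255 + 3729)*(-18*(-28) + 2167) = 6984*(504 + 2167) = 6984*2671 = 18654264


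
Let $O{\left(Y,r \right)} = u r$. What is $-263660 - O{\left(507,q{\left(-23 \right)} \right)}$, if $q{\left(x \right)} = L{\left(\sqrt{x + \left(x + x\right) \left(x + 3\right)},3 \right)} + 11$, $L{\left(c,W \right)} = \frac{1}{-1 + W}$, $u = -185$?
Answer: $- \frac{523065}{2} \approx -2.6153 \cdot 10^{5}$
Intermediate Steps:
$q{\left(x \right)} = \frac{23}{2}$ ($q{\left(x \right)} = \frac{1}{-1 + 3} + 11 = \frac{1}{2} + 11 = \frac{23}{2}$)
$O{\left(Y,r \right)} = - 185 r$
$-263660 - O{\left(507,q{\left(-23 \right)} \right)} = -263660 - \left(-185\right) \frac{23}{2} = -263660 - - \frac{4255}{2} = -263660 + \frac{4255}{2} = - \frac{523065}{2}$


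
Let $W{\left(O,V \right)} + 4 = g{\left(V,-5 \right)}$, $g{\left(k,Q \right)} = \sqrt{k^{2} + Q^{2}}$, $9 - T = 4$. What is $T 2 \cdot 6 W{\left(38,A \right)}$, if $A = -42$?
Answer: $-240 + 60 \sqrt{1789} \approx 2297.8$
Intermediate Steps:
$T = 5$ ($T = 9 - 4 = 5$)
$g{\left(k,Q \right)} = \sqrt{Q^{2} + k^{2}}$
$W{\left(O,V \right)} = -4 + \sqrt{25 + V^{2}}$ ($W{\left(O,V \right)} = -4 + \sqrt{\left(-5\right)^{2} + V^{2}} = -4 + \sqrt{25 + V^{2}}$)
$T 2 \cdot 6 W{\left(38,A \right)} = 5 \cdot 2 \cdot 6 \left(-4 + \sqrt{25 + \left(-42\right)^{2}}\right) = 10 \cdot 6 \left(-4 + \sqrt{25 + 1764}\right) = 60 \left(-4 + \sqrt{1789}\right) = -240 + 60 \sqrt{1789}$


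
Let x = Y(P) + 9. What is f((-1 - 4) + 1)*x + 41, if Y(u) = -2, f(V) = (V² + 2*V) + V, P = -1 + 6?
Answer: 69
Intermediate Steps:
P = 5
f(V) = V² + 3*V
x = 7 (x = -2 + 9 = 7)
f((-1 - 4) + 1)*x + 41 = (((-1 - 4) + 1)*(3 + ((-1 - 4) + 1)))*7 + 41 = ((-5 + 1)*(3 + (-5 + 1)))*7 + 41 = -4*(3 - 4)*7 + 41 = -4*(-1)*7 + 41 = 4*7 + 41 = 28 + 41 = 69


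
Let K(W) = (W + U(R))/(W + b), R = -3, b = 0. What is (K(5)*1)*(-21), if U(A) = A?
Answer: -42/5 ≈ -8.4000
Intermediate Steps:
K(W) = (-3 + W)/W (K(W) = (W - 3)/(W + 0) = (-3 + W)/W)
(K(5)*1)*(-21) = (((-3 + 5)/5)*1)*(-21) = (((1/5)*2)*1)*(-21) = ((2/5)*1)*(-21) = (2/5)*(-21) = -42/5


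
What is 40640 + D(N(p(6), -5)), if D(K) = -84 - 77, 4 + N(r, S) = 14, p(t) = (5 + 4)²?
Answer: 40479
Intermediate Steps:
p(t) = 81 (p(t) = 9² = 81)
N(r, S) = 10 (N(r, S) = -4 + 14 = 10)
D(K) = -161
40640 + D(N(p(6), -5)) = 40640 - 161 = 40479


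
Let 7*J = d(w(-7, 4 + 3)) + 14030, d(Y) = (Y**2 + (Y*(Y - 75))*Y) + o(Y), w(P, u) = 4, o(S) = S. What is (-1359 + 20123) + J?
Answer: 144262/7 ≈ 20609.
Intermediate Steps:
d(Y) = Y + Y**2 + Y**2*(-75 + Y) (d(Y) = (Y**2 + (Y*(Y - 75))*Y) + Y = (Y**2 + (Y*(-75 + Y))*Y) + Y = (Y**2 + Y**2*(-75 + Y)) + Y = Y + Y**2 + Y**2*(-75 + Y))
J = 12914/7 (J = (4*(1 + 4**2 - 74*4) + 14030)/7 = (4*(1 + 16 - 296) + 14030)/7 = (4*(-279) + 14030)/7 = (-1116 + 14030)/7 = (1/7)*12914 = 12914/7 ≈ 1844.9)
(-1359 + 20123) + J = (-1359 + 20123) + 12914/7 = 18764 + 12914/7 = 144262/7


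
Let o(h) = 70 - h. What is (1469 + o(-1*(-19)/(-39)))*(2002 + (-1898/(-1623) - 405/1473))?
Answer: 95829399643960/31078827 ≈ 3.0834e+6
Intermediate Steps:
(1469 + o(-1*(-19)/(-39)))*(2002 + (-1898/(-1623) - 405/1473)) = (1469 + (70 - (-1*(-19))/(-39)))*(2002 + (-1898/(-1623) - 405/1473)) = (1469 + (70 - 19*(-1)/39))*(2002 + (-1898*(-1/1623) - 405*1/1473)) = (1469 + (70 - 1*(-19/39)))*(2002 + (1898/1623 - 135/491)) = (1469 + (70 + 19/39))*(2002 + 712813/796893) = (1469 + 2749/39)*(1596092599/796893) = (60040/39)*(1596092599/796893) = 95829399643960/31078827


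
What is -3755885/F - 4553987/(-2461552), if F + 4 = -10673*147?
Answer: 3278043165473/772403017424 ≈ 4.2440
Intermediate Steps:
F = -1568935 (F = -4 - 10673*147 = -4 - 1568931 = -1568935)
-3755885/F - 4553987/(-2461552) = -3755885/(-1568935) - 4553987/(-2461552) = -3755885*(-1/1568935) - 4553987*(-1/2461552) = 751177/313787 + 4553987/2461552 = 3278043165473/772403017424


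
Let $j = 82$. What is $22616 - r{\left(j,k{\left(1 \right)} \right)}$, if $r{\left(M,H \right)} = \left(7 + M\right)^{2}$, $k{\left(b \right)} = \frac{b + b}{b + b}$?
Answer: $14695$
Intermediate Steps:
$k{\left(b \right)} = 1$ ($k{\left(b \right)} = \frac{2 b}{2 b} = 2 b \frac{1}{2 b} = 1$)
$22616 - r{\left(j,k{\left(1 \right)} \right)} = 22616 - \left(7 + 82\right)^{2} = 22616 - 89^{2} = 22616 - 7921 = 14695$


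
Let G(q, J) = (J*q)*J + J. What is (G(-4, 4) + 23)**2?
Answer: 1369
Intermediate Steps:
G(q, J) = J + q*J**2 (G(q, J) = q*J**2 + J = J + q*J**2)
(G(-4, 4) + 23)**2 = (4*(1 + 4*(-4)) + 23)**2 = (4*(1 - 16) + 23)**2 = (4*(-15) + 23)**2 = (-60 + 23)**2 = (-37)**2 = 1369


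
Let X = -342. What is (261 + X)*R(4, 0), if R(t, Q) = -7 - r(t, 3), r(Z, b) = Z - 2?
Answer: 729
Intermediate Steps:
r(Z, b) = -2 + Z
R(t, Q) = -5 - t (R(t, Q) = -7 - (-2 + t) = -7 + (2 - t) = -5 - t)
(261 + X)*R(4, 0) = (261 - 342)*(-5 - 1*4) = -81*(-5 - 4) = -81*(-9) = 729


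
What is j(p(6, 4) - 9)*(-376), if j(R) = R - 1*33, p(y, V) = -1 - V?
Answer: 17672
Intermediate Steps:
j(R) = -33 + R (j(R) = R - 33 = -33 + R)
j(p(6, 4) - 9)*(-376) = (-33 + ((-1 - 1*4) - 9))*(-376) = (-33 + ((-1 - 4) - 9))*(-376) = (-33 + (-5 - 9))*(-376) = (-33 - 14)*(-376) = -47*(-376) = 17672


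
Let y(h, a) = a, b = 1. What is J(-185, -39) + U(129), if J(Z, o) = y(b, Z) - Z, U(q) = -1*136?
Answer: -136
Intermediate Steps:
U(q) = -136
J(Z, o) = 0 (J(Z, o) = Z - Z = 0)
J(-185, -39) + U(129) = 0 - 136 = -136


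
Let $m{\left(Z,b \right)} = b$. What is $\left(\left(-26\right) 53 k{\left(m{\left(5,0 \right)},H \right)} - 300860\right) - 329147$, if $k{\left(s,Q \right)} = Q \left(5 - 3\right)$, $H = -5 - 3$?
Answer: $-607959$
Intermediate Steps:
$H = -8$
$k{\left(s,Q \right)} = 2 Q$ ($k{\left(s,Q \right)} = Q 2 = 2 Q$)
$\left(\left(-26\right) 53 k{\left(m{\left(5,0 \right)},H \right)} - 300860\right) - 329147 = \left(\left(-26\right) 53 \cdot 2 \left(-8\right) - 300860\right) - 329147 = \left(\left(-1378\right) \left(-16\right) - 300860\right) - 329147 = \left(22048 - 300860\right) - 329147 = -278812 - 329147 = -607959$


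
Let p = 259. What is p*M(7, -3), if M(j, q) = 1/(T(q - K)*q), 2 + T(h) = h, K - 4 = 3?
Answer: 259/36 ≈ 7.1944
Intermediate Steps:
K = 7 (K = 4 + 3 = 7)
T(h) = -2 + h
M(j, q) = 1/(q*(-9 + q)) (M(j, q) = 1/((-2 + (q - 1*7))*q) = 1/((-2 + (q - 7))*q) = 1/((-2 + (-7 + q))*q) = 1/((-9 + q)*q) = 1/(q*(-9 + q)))
p*M(7, -3) = 259*(1/((-3)*(-9 - 3))) = 259*(-⅓/(-12)) = 259*(-⅓*(-1/12)) = 259*(1/36) = 259/36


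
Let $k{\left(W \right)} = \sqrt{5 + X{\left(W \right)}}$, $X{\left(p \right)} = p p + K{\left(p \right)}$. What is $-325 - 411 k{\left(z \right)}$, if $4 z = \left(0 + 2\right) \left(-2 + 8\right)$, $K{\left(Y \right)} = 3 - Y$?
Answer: $-325 - 411 \sqrt{14} \approx -1862.8$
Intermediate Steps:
$z = 3$ ($z = \frac{\left(0 + 2\right) \left(-2 + 8\right)}{4} = \frac{2 \cdot 6}{4} = \frac{1}{4} \cdot 12 = 3$)
$X{\left(p \right)} = 3 + p^{2} - p$ ($X{\left(p \right)} = p p - \left(-3 + p\right) = p^{2} - \left(-3 + p\right) = 3 + p^{2} - p$)
$k{\left(W \right)} = \sqrt{8 + W^{2} - W}$ ($k{\left(W \right)} = \sqrt{5 + \left(3 + W^{2} - W\right)} = \sqrt{8 + W^{2} - W}$)
$-325 - 411 k{\left(z \right)} = -325 - 411 \sqrt{8 + 3^{2} - 3} = -325 - 411 \sqrt{8 + 9 - 3} = -325 - 411 \sqrt{14}$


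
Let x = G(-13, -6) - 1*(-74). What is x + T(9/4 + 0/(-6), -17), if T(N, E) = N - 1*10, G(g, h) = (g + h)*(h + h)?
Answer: 1177/4 ≈ 294.25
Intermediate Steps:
G(g, h) = 2*h*(g + h) (G(g, h) = (g + h)*(2*h) = 2*h*(g + h))
T(N, E) = -10 + N (T(N, E) = N - 10 = -10 + N)
x = 302 (x = 2*(-6)*(-13 - 6) - 1*(-74) = 2*(-6)*(-19) + 74 = 228 + 74 = 302)
x + T(9/4 + 0/(-6), -17) = 302 + (-10 + (9/4 + 0/(-6))) = 302 + (-10 + (9*(1/4) + 0*(-1/6))) = 302 + (-10 + (9/4 + 0)) = 302 + (-10 + 9/4) = 302 - 31/4 = 1177/4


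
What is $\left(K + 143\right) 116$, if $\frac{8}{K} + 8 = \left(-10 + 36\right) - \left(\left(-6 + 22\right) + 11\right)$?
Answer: $\frac{148364}{9} \approx 16485.0$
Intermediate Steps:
$K = - \frac{8}{9}$ ($K = \frac{8}{-8 + \left(\left(-10 + 36\right) - \left(\left(-6 + 22\right) + 11\right)\right)} = \frac{8}{-8 + \left(26 - \left(16 + 11\right)\right)} = \frac{8}{-8 + \left(26 - 27\right)} = \frac{8}{-8 - 1} = \frac{8}{-9} = 8 \left(- \frac{1}{9}\right) = - \frac{8}{9} \approx -0.88889$)
$\left(K + 143\right) 116 = \left(- \frac{8}{9} + 143\right) 116 = \frac{1279}{9} \cdot 116 = \frac{148364}{9}$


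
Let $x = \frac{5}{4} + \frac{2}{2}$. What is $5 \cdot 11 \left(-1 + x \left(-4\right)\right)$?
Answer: $-550$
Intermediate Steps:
$x = \frac{9}{4}$ ($x = 5 \cdot \frac{1}{4} + 2 \cdot \frac{1}{2} = \frac{5}{4} + 1 = \frac{9}{4} \approx 2.25$)
$5 \cdot 11 \left(-1 + x \left(-4\right)\right) = 5 \cdot 11 \left(-1 + \frac{9}{4} \left(-4\right)\right) = 55 \left(-1 - 9\right) = 55 \left(-10\right) = -550$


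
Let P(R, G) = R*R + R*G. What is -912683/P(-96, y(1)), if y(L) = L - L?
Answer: -912683/9216 ≈ -99.032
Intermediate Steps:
y(L) = 0
P(R, G) = R² + G*R
-912683/P(-96, y(1)) = -912683*(-1/(96*(0 - 96))) = -912683/((-96*(-96))) = -912683/9216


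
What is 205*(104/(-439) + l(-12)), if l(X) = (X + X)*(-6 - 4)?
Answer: 21577480/439 ≈ 49151.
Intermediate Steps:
l(X) = -20*X (l(X) = (2*X)*(-10) = -20*X)
205*(104/(-439) + l(-12)) = 205*(104/(-439) - 20*(-12)) = 205*(104*(-1/439) + 240) = 205*(-104/439 + 240) = 205*(105256/439) = 21577480/439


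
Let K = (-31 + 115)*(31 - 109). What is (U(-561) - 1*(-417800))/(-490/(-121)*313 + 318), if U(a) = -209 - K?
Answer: 51321303/191848 ≈ 267.51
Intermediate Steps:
K = -6552 (K = 84*(-78) = -6552)
U(a) = 6343 (U(a) = -209 - 1*(-6552) = -209 + 6552 = 6343)
(U(-561) - 1*(-417800))/(-490/(-121)*313 + 318) = (6343 - 1*(-417800))/(-490/(-121)*313 + 318) = (6343 + 417800)/(-490*(-1/121)*313 + 318) = 424143/((490/121)*313 + 318) = 424143/(153370/121 + 318) = 424143/(191848/121) = 424143*(121/191848) = 51321303/191848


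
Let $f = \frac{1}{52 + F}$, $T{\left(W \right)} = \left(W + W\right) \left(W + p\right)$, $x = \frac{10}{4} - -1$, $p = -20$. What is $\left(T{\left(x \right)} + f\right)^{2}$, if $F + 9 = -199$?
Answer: $\frac{324684361}{24336} \approx 13342.0$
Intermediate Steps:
$F = -208$ ($F = -9 - 199 = -208$)
$x = \frac{7}{2}$ ($x = 10 \cdot \frac{1}{4} + 1 = \frac{5}{2} + 1 = \frac{7}{2} \approx 3.5$)
$T{\left(W \right)} = 2 W \left(-20 + W\right)$ ($T{\left(W \right)} = \left(W + W\right) \left(W - 20\right) = 2 W \left(-20 + W\right)$)
$f = - \frac{1}{156}$ ($f = \frac{1}{52 - 208} = \frac{1}{-156} = - \frac{1}{156} \approx -0.0064103$)
$\left(T{\left(x \right)} + f\right)^{2} = \left(2 \cdot \frac{7}{2} \left(-20 + \frac{7}{2}\right) - \frac{1}{156}\right)^{2} = \left(2 \cdot \frac{7}{2} \left(- \frac{33}{2}\right) - \frac{1}{156}\right)^{2} = \left(- \frac{231}{2} - \frac{1}{156}\right)^{2} = \left(- \frac{18019}{156}\right)^{2} = \frac{324684361}{24336}$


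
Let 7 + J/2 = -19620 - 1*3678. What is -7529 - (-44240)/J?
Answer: -444267/59 ≈ -7529.9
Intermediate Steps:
J = -46610 (J = -14 + 2*(-19620 - 1*3678) = -14 + 2*(-19620 - 3678) = -14 + 2*(-23298) = -14 - 46596 = -46610)
-7529 - (-44240)/J = -7529 - (-44240)/(-46610) = -7529 - (-44240)*(-1)/46610 = -7529 - 1*56/59 = -7529 - 56/59 = -444267/59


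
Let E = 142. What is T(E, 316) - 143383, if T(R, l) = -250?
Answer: -143633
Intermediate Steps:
T(E, 316) - 143383 = -250 - 143383 = -143633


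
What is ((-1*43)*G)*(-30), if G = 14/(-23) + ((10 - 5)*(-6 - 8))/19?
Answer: -2420040/437 ≈ -5537.9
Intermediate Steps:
G = -1876/437 (G = 14*(-1/23) + (5*(-14))*(1/19) = -14/23 - 70*1/19 = -14/23 - 70/19 = -1876/437 ≈ -4.2929)
((-1*43)*G)*(-30) = (-1*43*(-1876/437))*(-30) = -43*(-1876/437)*(-30) = (80668/437)*(-30) = -2420040/437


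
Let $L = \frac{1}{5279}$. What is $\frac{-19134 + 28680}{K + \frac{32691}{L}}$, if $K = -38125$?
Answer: $\frac{4773}{86268832} \approx 5.5327 \cdot 10^{-5}$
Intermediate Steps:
$L = \frac{1}{5279} \approx 0.00018943$
$\frac{-19134 + 28680}{K + \frac{32691}{L}} = \frac{-19134 + 28680}{-38125 + 32691 \frac{1}{\frac{1}{5279}}} = \frac{9546}{-38125 + 32691 \cdot 5279} = \frac{9546}{-38125 + 172575789} = \frac{9546}{172537664} = 9546 \cdot \frac{1}{172537664} = \frac{4773}{86268832}$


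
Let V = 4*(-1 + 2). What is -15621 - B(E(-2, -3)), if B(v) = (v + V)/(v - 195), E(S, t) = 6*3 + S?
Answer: -2796139/179 ≈ -15621.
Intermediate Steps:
V = 4 (V = 4*1 = 4)
E(S, t) = 18 + S
B(v) = (4 + v)/(-195 + v) (B(v) = (v + 4)/(v - 195) = (4 + v)/(-195 + v))
-15621 - B(E(-2, -3)) = -15621 - (4 + (18 - 2))/(-195 + (18 - 2)) = -15621 - (4 + 16)/(-195 + 16) = -15621 - 20/(-179) = -15621 - (-1)*20/179 = -15621 - 1*(-20/179) = -15621 + 20/179 = -2796139/179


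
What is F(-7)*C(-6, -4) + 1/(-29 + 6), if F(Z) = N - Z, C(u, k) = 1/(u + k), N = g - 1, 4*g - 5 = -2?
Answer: -661/920 ≈ -0.71848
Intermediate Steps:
g = ¾ (g = 5/4 + (¼)*(-2) = 5/4 - ½ = ¾ ≈ 0.75000)
N = -¼ (N = ¾ - 1 = -¼ ≈ -0.25000)
C(u, k) = 1/(k + u)
F(Z) = -¼ - Z
F(-7)*C(-6, -4) + 1/(-29 + 6) = (-¼ - 1*(-7))/(-4 - 6) + 1/(-29 + 6) = (-¼ + 7)/(-10) + 1/(-23) = (27/4)*(-⅒) - 1/23 = -27/40 - 1/23 = -661/920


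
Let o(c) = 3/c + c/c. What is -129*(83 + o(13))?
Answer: -141255/13 ≈ -10866.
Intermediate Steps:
o(c) = 1 + 3/c (o(c) = 3/c + 1 = 1 + 3/c)
-129*(83 + o(13)) = -129*(83 + (3 + 13)/13) = -129*(83 + (1/13)*16) = -129*(83 + 16/13) = -129*1095/13 = -141255/13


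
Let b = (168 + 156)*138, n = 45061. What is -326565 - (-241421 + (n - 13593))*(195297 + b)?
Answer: 50390283012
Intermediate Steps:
b = 44712 (b = 324*138 = 44712)
-326565 - (-241421 + (n - 13593))*(195297 + b) = -326565 - (-241421 + (45061 - 13593))*(195297 + 44712) = -326565 - (-241421 + 31468)*240009 = -326565 - (-209953)*240009 = -326565 - 1*(-50390609577) = -326565 + 50390609577 = 50390283012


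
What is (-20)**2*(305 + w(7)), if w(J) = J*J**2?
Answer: 259200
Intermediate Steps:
w(J) = J**3
(-20)**2*(305 + w(7)) = (-20)**2*(305 + 7**3) = 400*(305 + 343) = 400*648 = 259200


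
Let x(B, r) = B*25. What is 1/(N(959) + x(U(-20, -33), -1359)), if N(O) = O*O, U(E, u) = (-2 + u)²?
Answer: 1/950306 ≈ 1.0523e-6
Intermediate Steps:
x(B, r) = 25*B
N(O) = O²
1/(N(959) + x(U(-20, -33), -1359)) = 1/(959² + 25*(-2 - 33)²) = 1/(919681 + 25*(-35)²) = 1/(919681 + 25*1225) = 1/(919681 + 30625) = 1/950306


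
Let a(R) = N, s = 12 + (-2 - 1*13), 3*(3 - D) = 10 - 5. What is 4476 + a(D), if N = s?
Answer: 4473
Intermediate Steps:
D = 4/3 (D = 3 - (10 - 5)/3 = 3 - ⅓*5 = 3 - 5/3 = 4/3 ≈ 1.3333)
s = -3 (s = 12 + (-2 - 13) = 12 - 15 = -3)
N = -3
a(R) = -3
4476 + a(D) = 4476 - 3 = 4473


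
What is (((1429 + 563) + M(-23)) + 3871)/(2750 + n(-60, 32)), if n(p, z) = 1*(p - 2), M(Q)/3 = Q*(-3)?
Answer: 3035/1344 ≈ 2.2582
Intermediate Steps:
M(Q) = -9*Q (M(Q) = 3*(Q*(-3)) = 3*(-3*Q) = -9*Q)
n(p, z) = -2 + p (n(p, z) = 1*(-2 + p) = -2 + p)
(((1429 + 563) + M(-23)) + 3871)/(2750 + n(-60, 32)) = (((1429 + 563) - 9*(-23)) + 3871)/(2750 + (-2 - 60)) = ((1992 + 207) + 3871)/(2750 - 62) = (2199 + 3871)/2688 = 6070*(1/2688) = 3035/1344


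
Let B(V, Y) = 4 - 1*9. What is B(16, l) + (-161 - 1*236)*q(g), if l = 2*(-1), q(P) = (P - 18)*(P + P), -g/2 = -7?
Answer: 44459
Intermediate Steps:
g = 14 (g = -2*(-7) = 14)
q(P) = 2*P*(-18 + P) (q(P) = (-18 + P)*(2*P) = 2*P*(-18 + P))
l = -2
B(V, Y) = -5 (B(V, Y) = 4 - 9 = -5)
B(16, l) + (-161 - 1*236)*q(g) = -5 + (-161 - 1*236)*(2*14*(-18 + 14)) = -5 + (-161 - 236)*(2*14*(-4)) = -5 - 397*(-112) = -5 + 44464 = 44459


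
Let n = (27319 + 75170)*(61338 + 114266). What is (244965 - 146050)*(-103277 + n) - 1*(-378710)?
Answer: 1780210356317995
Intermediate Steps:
n = 17997478356 (n = 102489*175604 = 17997478356)
(244965 - 146050)*(-103277 + n) - 1*(-378710) = (244965 - 146050)*(-103277 + 17997478356) - 1*(-378710) = 98915*17997375079 + 378710 = 1780210355939285 + 378710 = 1780210356317995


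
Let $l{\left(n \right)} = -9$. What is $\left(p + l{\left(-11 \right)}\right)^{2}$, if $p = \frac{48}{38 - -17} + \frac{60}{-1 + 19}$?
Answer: $\frac{625681}{27225} \approx 22.982$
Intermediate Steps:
$p = \frac{694}{165}$ ($p = \frac{48}{38 + 17} + \frac{60}{18} = \frac{48}{55} + 60 \cdot \frac{1}{18} = 48 \cdot \frac{1}{55} + \frac{10}{3} = \frac{48}{55} + \frac{10}{3} = \frac{694}{165} \approx 4.2061$)
$\left(p + l{\left(-11 \right)}\right)^{2} = \left(\frac{694}{165} - 9\right)^{2} = \left(- \frac{791}{165}\right)^{2} = \frac{625681}{27225}$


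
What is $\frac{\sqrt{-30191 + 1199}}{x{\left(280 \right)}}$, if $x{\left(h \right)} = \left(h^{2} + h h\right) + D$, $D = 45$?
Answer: $\frac{8 i \sqrt{453}}{156845} \approx 0.0010856 i$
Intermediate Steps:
$x{\left(h \right)} = 45 + 2 h^{2}$ ($x{\left(h \right)} = \left(h^{2} + h h\right) + 45 = \left(h^{2} + h^{2}\right) + 45 = 2 h^{2} + 45 = 45 + 2 h^{2}$)
$\frac{\sqrt{-30191 + 1199}}{x{\left(280 \right)}} = \frac{\sqrt{-30191 + 1199}}{45 + 2 \cdot 280^{2}} = \frac{\sqrt{-28992}}{45 + 2 \cdot 78400} = \frac{8 i \sqrt{453}}{45 + 156800} = \frac{8 i \sqrt{453}}{156845}$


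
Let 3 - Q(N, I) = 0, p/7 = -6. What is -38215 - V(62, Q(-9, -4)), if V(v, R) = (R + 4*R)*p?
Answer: -37585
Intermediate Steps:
p = -42 (p = 7*(-6) = -42)
Q(N, I) = 3 (Q(N, I) = 3 - 1*0 = 3 + 0 = 3)
V(v, R) = -210*R (V(v, R) = (R + 4*R)*(-42) = (5*R)*(-42) = -210*R)
-38215 - V(62, Q(-9, -4)) = -38215 - (-210)*3 = -38215 - 1*(-630) = -38215 + 630 = -37585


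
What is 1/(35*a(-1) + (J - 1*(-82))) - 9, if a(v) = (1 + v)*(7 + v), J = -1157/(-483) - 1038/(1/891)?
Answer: -4019991342/446665651 ≈ -9.0000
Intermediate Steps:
J = -446705257/483 (J = -1157*(-1/483) - 1038/1/891 = 1157/483 - 1038*891 = 1157/483 - 924858 = -446705257/483 ≈ -9.2486e+5)
1/(35*a(-1) + (J - 1*(-82))) - 9 = 1/(35*(7 + (-1)² + 8*(-1)) + (-446705257/483 - 1*(-82))) - 9 = 1/(35*(7 + 1 - 8) + (-446705257/483 + 82)) - 9 = 1/(35*0 - 446665651/483) - 9 = 1/(0 - 446665651/483) - 9 = 1/(-446665651/483) - 9 = -483/446665651 - 9 = -4019991342/446665651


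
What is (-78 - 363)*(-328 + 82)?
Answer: 108486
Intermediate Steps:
(-78 - 363)*(-328 + 82) = -441*(-246) = 108486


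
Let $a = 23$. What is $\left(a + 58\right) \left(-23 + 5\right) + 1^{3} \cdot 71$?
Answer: $-1387$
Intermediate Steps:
$\left(a + 58\right) \left(-23 + 5\right) + 1^{3} \cdot 71 = \left(23 + 58\right) \left(-23 + 5\right) + 1^{3} \cdot 71 = 81 \left(-18\right) + 1 \cdot 71 = -1458 + 71 = -1387$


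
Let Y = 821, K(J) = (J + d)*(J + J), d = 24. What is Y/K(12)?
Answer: 821/864 ≈ 0.95023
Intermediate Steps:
K(J) = 2*J*(24 + J) (K(J) = (J + 24)*(J + J) = (24 + J)*(2*J) = 2*J*(24 + J))
Y/K(12) = 821/((2*12*(24 + 12))) = 821/((2*12*36)) = 821/864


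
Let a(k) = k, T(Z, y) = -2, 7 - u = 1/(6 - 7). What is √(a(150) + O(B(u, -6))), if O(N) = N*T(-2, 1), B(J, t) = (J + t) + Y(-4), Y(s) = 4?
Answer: √138 ≈ 11.747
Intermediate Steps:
u = 8 (u = 7 - 1/(6 - 7) = 7 - 1/(-1) = 7 - 1*(-1) = 7 + 1 = 8)
B(J, t) = 4 + J + t (B(J, t) = (J + t) + 4 = 4 + J + t)
O(N) = -2*N (O(N) = N*(-2) = -2*N)
√(a(150) + O(B(u, -6))) = √(150 - 2*(4 + 8 - 6)) = √(150 - 2*6) = √(150 - 12) = √138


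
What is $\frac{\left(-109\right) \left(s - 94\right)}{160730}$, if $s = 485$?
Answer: $- \frac{42619}{160730} \approx -0.26516$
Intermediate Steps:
$\frac{\left(-109\right) \left(s - 94\right)}{160730} = \frac{\left(-109\right) \left(485 - 94\right)}{160730} = \left(-109\right) 391 \cdot \frac{1}{160730} = \left(-42619\right) \frac{1}{160730} = - \frac{42619}{160730}$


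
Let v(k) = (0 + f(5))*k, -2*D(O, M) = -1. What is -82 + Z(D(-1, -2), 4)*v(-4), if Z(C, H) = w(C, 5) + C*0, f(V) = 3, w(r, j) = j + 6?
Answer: -214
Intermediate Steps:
D(O, M) = 1/2 (D(O, M) = -1/2*(-1) = 1/2)
w(r, j) = 6 + j
Z(C, H) = 11 (Z(C, H) = (6 + 5) + C*0 = 11 + 0 = 11)
v(k) = 3*k (v(k) = (0 + 3)*k = 3*k)
-82 + Z(D(-1, -2), 4)*v(-4) = -82 + 11*(3*(-4)) = -82 + 11*(-12) = -82 - 132 = -214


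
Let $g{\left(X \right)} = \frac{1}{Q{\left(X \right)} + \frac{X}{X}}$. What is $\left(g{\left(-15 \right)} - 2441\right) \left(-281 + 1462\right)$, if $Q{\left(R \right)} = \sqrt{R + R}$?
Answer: $\frac{1181 \left(- 2441 \sqrt{30} + 2440 i\right)}{\sqrt{30} - i} \approx -2.8828 \cdot 10^{6} - 208.66 i$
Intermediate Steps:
$Q{\left(R \right)} = \sqrt{2} \sqrt{R}$ ($Q{\left(R \right)} = \sqrt{2 R} = \sqrt{2} \sqrt{R}$)
$g{\left(X \right)} = \frac{1}{1 + \sqrt{2} \sqrt{X}}$ ($g{\left(X \right)} = \frac{1}{\sqrt{2} \sqrt{X} + \frac{X}{X}} = \frac{1}{\sqrt{2} \sqrt{X} + 1} = \frac{1}{1 + \sqrt{2} \sqrt{X}}$)
$\left(g{\left(-15 \right)} - 2441\right) \left(-281 + 1462\right) = \left(\frac{1}{1 + \sqrt{2} \sqrt{-15}} - 2441\right) \left(-281 + 1462\right) = \left(\frac{1}{1 + \sqrt{2} i \sqrt{15}} - 2441\right) 1181 = \left(\frac{1}{1 + i \sqrt{30}} - 2441\right) 1181 = \left(-2441 + \frac{1}{1 + i \sqrt{30}}\right) 1181 = -2882821 + \frac{1181}{1 + i \sqrt{30}}$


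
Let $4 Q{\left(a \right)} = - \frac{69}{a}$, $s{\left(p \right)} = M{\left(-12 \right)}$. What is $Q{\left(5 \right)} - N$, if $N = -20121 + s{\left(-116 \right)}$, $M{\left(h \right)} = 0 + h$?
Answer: $\frac{402591}{20} \approx 20130.0$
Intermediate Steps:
$M{\left(h \right)} = h$
$s{\left(p \right)} = -12$
$Q{\left(a \right)} = - \frac{69}{4 a}$ ($Q{\left(a \right)} = \frac{\left(-69\right) \frac{1}{a}}{4} = - \frac{69}{4 a}$)
$N = -20133$ ($N = -20121 - 12 = -20133$)
$Q{\left(5 \right)} - N = - \frac{69}{4 \cdot 5} - -20133 = \left(- \frac{69}{4}\right) \frac{1}{5} + 20133 = - \frac{69}{20} + 20133 = \frac{402591}{20}$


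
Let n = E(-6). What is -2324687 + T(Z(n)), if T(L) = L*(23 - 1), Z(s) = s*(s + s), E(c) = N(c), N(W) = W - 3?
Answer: -2321123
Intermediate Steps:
N(W) = -3 + W
E(c) = -3 + c
n = -9 (n = -3 - 6 = -9)
Z(s) = 2*s**2 (Z(s) = s*(2*s) = 2*s**2)
T(L) = 22*L (T(L) = L*22 = 22*L)
-2324687 + T(Z(n)) = -2324687 + 22*(2*(-9)**2) = -2324687 + 22*(2*81) = -2324687 + 22*162 = -2324687 + 3564 = -2321123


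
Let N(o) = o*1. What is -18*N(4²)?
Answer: -288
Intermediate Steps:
N(o) = o
-18*N(4²) = -18*4² = -18*16 = -288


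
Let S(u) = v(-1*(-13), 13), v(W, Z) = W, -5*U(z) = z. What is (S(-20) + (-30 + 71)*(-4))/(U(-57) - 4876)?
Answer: 755/24323 ≈ 0.031041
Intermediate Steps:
U(z) = -z/5
S(u) = 13 (S(u) = -1*(-13) = 13)
(S(-20) + (-30 + 71)*(-4))/(U(-57) - 4876) = (13 + (-30 + 71)*(-4))/(-⅕*(-57) - 4876) = (13 + 41*(-4))/(57/5 - 4876) = (13 - 164)/(-24323/5) = -151*(-5/24323) = 755/24323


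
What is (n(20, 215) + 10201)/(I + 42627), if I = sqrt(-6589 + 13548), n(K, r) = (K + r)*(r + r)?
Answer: 4742296377/1817054170 - 111251*sqrt(6959)/1817054170 ≈ 2.6048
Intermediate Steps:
n(K, r) = 2*r*(K + r) (n(K, r) = (K + r)*(2*r) = 2*r*(K + r))
I = sqrt(6959) ≈ 83.421
(n(20, 215) + 10201)/(I + 42627) = (2*215*(20 + 215) + 10201)/(sqrt(6959) + 42627) = (2*215*235 + 10201)/(42627 + sqrt(6959)) = (101050 + 10201)/(42627 + sqrt(6959)) = 111251/(42627 + sqrt(6959))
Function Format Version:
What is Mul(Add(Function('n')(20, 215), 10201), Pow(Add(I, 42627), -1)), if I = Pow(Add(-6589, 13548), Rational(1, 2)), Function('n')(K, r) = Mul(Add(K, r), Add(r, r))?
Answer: Add(Rational(4742296377, 1817054170), Mul(Rational(-111251, 1817054170), Pow(6959, Rational(1, 2)))) ≈ 2.6048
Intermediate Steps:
Function('n')(K, r) = Mul(2, r, Add(K, r)) (Function('n')(K, r) = Mul(Add(K, r), Mul(2, r)) = Mul(2, r, Add(K, r)))
I = Pow(6959, Rational(1, 2)) ≈ 83.421
Mul(Add(Function('n')(20, 215), 10201), Pow(Add(I, 42627), -1)) = Mul(Add(Mul(2, 215, Add(20, 215)), 10201), Pow(Add(Pow(6959, Rational(1, 2)), 42627), -1)) = Mul(Add(Mul(2, 215, 235), 10201), Pow(Add(42627, Pow(6959, Rational(1, 2))), -1)) = Mul(Add(101050, 10201), Pow(Add(42627, Pow(6959, Rational(1, 2))), -1)) = Mul(111251, Pow(Add(42627, Pow(6959, Rational(1, 2))), -1))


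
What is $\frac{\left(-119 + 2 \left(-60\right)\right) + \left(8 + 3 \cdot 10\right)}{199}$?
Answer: $- \frac{201}{199} \approx -1.01$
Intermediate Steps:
$\frac{\left(-119 + 2 \left(-60\right)\right) + \left(8 + 3 \cdot 10\right)}{199} = \left(\left(-119 - 120\right) + \left(8 + 30\right)\right) \frac{1}{199} = \left(-239 + 38\right) \frac{1}{199} = \left(-201\right) \frac{1}{199} = - \frac{201}{199}$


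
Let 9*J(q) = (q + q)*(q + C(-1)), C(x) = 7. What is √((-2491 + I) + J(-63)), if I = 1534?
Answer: I*√173 ≈ 13.153*I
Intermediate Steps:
J(q) = 2*q*(7 + q)/9 (J(q) = ((q + q)*(q + 7))/9 = ((2*q)*(7 + q))/9 = (2*q*(7 + q))/9 = 2*q*(7 + q)/9)
√((-2491 + I) + J(-63)) = √((-2491 + 1534) + (2/9)*(-63)*(7 - 63)) = √(-957 + (2/9)*(-63)*(-56)) = √(-957 + 784) = √(-173) = I*√173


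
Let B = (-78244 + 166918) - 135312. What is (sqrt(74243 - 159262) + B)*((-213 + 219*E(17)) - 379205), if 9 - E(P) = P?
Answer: 17777006460 - 381170*I*sqrt(85019) ≈ 1.7777e+10 - 1.1114e+8*I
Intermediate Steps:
E(P) = 9 - P
B = -46638 (B = 88674 - 135312 = -46638)
(sqrt(74243 - 159262) + B)*((-213 + 219*E(17)) - 379205) = (sqrt(74243 - 159262) - 46638)*((-213 + 219*(9 - 1*17)) - 379205) = (sqrt(-85019) - 46638)*((-213 + 219*(9 - 17)) - 379205) = (I*sqrt(85019) - 46638)*((-213 + 219*(-8)) - 379205) = (-46638 + I*sqrt(85019))*((-213 - 1752) - 379205) = (-46638 + I*sqrt(85019))*(-1965 - 379205) = (-46638 + I*sqrt(85019))*(-381170) = 17777006460 - 381170*I*sqrt(85019)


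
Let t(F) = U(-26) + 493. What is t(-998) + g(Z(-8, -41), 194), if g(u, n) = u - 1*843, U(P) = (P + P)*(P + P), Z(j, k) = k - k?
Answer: 2354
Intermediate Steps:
Z(j, k) = 0
U(P) = 4*P² (U(P) = (2*P)*(2*P) = 4*P²)
g(u, n) = -843 + u (g(u, n) = u - 843 = -843 + u)
t(F) = 3197 (t(F) = 4*(-26)² + 493 = 4*676 + 493 = 2704 + 493 = 3197)
t(-998) + g(Z(-8, -41), 194) = 3197 + (-843 + 0) = 3197 - 843 = 2354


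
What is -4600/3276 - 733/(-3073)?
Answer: -419089/359541 ≈ -1.1656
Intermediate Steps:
-4600/3276 - 733/(-3073) = -4600*1/3276 - 733*(-1/3073) = -1150/819 + 733/3073 = -419089/359541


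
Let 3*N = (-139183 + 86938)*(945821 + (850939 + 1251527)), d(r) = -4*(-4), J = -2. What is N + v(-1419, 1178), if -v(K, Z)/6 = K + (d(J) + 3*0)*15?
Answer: -53085911031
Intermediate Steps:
d(r) = 16
N = -53085918105 (N = ((-139183 + 86938)*(945821 + (850939 + 1251527)))/3 = (-52245*(945821 + 2102466))/3 = (-52245*3048287)/3 = (1/3)*(-159257754315) = -53085918105)
v(K, Z) = -1440 - 6*K (v(K, Z) = -6*(K + (16 + 3*0)*15) = -6*(K + (16 + 0)*15) = -6*(K + 16*15) = -6*(K + 240) = -6*(240 + K) = -1440 - 6*K)
N + v(-1419, 1178) = -53085918105 + (-1440 - 6*(-1419)) = -53085918105 + (-1440 + 8514) = -53085918105 + 7074 = -53085911031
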